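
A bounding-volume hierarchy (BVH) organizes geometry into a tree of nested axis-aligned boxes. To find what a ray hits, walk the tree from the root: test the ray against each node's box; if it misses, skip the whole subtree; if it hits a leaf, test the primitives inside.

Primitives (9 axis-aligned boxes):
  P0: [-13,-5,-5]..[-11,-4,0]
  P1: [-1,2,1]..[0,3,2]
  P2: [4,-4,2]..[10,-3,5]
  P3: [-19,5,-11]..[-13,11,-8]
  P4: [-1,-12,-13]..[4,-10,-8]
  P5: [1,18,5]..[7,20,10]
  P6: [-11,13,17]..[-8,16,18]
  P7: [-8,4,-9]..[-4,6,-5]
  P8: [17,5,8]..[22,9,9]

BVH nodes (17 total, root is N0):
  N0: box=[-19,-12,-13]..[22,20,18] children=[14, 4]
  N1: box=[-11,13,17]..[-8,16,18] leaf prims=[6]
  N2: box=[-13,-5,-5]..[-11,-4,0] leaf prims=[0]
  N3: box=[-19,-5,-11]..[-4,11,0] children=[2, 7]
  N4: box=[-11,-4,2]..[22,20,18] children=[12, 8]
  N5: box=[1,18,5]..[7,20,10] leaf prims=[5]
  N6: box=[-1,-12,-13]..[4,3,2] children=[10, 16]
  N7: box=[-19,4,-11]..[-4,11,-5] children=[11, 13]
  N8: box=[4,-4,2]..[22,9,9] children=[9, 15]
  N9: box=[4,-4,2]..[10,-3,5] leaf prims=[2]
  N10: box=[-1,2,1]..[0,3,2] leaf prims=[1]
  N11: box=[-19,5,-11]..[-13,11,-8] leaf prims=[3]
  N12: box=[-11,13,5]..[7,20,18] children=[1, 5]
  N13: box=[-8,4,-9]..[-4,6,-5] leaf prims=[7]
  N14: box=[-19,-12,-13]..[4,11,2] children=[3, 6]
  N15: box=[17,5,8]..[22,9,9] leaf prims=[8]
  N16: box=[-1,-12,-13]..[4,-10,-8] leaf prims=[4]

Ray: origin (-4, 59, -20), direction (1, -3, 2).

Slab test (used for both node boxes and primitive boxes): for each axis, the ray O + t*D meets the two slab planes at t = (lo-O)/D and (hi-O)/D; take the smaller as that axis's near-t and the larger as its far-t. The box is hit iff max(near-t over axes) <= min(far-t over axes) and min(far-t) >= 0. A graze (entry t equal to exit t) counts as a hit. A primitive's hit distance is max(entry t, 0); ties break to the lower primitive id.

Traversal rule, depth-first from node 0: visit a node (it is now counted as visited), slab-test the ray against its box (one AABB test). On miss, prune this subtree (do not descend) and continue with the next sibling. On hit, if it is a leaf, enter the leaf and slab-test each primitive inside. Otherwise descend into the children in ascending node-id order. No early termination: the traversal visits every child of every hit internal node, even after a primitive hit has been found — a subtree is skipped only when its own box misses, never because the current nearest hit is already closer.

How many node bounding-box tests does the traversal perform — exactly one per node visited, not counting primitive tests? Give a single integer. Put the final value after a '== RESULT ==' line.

Walk:
N0 x:[-15,26] y:[13,71/3] z:[7/2,19] -> hit [13,19], descend [4, 14]
  N4 x:[-7,26] y:[13,21] z:[11,19] -> hit [13,19], descend [8, 12]
    N8 x:[8,26] y:[50/3,21] z:[11,29/2] -> miss, prune
    N12 x:[-7,11] y:[13,46/3] z:[25/2,19] -> miss, prune
  N14 x:[-15,8] y:[16,71/3] z:[7/2,11] -> miss, prune

5 AABB tests over nodes [0, 4, 8, 12, 14]; 0 leaves entered; closest miss.

== RESULT ==
5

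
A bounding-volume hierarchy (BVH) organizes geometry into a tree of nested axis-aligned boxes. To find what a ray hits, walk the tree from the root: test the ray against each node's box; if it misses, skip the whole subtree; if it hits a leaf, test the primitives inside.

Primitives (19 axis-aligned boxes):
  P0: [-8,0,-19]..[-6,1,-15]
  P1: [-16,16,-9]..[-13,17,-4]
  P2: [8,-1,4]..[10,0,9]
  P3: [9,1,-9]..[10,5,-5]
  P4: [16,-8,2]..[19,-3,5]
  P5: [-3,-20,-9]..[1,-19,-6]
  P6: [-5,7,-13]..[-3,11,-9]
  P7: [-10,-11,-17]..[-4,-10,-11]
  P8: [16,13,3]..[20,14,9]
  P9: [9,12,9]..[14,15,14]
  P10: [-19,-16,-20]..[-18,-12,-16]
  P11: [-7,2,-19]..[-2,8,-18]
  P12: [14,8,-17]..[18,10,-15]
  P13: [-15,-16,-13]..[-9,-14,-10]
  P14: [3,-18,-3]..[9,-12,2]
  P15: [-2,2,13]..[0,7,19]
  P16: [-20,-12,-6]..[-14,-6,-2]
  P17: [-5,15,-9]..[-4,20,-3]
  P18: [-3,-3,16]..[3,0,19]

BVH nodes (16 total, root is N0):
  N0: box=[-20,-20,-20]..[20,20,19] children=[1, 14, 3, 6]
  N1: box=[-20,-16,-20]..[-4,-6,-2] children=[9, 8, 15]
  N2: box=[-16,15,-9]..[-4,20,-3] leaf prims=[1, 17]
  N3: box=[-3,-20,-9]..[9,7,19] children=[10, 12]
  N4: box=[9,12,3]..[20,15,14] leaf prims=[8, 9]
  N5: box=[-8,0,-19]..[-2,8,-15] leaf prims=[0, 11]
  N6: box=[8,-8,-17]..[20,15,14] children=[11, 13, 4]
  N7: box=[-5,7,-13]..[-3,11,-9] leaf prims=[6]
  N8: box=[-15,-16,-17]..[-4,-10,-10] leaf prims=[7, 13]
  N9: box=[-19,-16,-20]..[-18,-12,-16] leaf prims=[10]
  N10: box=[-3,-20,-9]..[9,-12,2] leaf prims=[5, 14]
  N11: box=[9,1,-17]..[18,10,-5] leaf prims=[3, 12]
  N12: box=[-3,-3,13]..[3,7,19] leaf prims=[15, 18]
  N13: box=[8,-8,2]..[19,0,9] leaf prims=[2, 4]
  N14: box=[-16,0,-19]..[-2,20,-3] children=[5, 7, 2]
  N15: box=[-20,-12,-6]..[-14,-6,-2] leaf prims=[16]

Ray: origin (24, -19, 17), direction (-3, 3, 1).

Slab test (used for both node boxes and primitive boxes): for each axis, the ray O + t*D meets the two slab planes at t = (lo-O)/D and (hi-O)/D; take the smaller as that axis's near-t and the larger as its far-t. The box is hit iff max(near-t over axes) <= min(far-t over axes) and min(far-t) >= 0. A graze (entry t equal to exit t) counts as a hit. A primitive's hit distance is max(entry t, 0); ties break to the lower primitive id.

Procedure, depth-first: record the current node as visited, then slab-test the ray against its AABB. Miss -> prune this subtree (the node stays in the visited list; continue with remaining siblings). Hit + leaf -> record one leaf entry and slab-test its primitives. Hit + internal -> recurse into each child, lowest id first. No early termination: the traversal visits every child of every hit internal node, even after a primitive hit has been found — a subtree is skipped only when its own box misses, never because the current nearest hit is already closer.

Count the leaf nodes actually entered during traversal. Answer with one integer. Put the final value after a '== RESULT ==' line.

Trace the traversal:
N0 x:[4/3,44/3] y:[-1/3,13] z:[-37,2] -> hit [4/3,2], descend [1, 3, 6, 14]
  N1 x:[28/3,44/3] y:[1,13/3] z:[-37,-19] -> miss, prune
  N3 x:[5,9] y:[-1/3,26/3] z:[-26,2] -> miss, prune
  N6 x:[4/3,16/3] y:[11/3,34/3] z:[-34,-3] -> miss, prune
  N14 x:[26/3,40/3] y:[19/3,13] z:[-36,-20] -> miss, prune

Visited [0, 1, 3, 6, 14]. Tests: 5 box, 0 leaf. Nearest: miss.

== RESULT ==
0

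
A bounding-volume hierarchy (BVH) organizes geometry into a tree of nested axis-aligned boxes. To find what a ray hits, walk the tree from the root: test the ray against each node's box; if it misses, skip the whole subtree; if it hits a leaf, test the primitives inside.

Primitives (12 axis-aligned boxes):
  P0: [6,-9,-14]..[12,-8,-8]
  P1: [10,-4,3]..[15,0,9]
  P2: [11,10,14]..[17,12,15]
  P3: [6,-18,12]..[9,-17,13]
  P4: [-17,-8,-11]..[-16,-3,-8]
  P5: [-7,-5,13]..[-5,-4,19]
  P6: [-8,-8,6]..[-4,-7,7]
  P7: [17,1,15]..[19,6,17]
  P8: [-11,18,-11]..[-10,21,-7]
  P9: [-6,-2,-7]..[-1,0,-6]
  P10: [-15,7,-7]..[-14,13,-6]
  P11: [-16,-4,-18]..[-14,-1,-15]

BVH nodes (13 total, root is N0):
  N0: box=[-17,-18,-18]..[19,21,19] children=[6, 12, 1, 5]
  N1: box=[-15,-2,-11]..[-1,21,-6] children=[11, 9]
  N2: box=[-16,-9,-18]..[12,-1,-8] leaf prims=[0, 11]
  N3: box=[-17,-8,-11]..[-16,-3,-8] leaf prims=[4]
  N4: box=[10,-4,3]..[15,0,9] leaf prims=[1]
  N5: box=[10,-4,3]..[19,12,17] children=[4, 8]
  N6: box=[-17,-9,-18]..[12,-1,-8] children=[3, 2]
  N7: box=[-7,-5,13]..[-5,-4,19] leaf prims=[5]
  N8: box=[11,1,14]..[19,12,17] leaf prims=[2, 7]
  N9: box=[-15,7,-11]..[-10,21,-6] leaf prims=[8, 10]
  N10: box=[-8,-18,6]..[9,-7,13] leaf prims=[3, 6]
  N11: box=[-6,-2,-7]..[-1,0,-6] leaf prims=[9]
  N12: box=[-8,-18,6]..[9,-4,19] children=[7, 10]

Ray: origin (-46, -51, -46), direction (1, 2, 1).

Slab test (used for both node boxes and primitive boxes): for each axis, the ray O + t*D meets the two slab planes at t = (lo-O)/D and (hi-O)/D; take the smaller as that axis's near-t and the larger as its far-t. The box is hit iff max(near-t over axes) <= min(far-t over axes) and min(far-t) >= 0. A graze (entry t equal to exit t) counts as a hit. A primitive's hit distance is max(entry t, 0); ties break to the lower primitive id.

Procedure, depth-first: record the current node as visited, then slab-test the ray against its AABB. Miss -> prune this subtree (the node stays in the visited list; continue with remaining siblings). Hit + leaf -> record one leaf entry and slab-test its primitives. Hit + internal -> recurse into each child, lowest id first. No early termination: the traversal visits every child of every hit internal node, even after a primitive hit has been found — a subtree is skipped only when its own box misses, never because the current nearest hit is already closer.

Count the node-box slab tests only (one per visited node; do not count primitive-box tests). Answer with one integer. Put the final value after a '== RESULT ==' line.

Traverse from the root:
N0 x:[29,65] y:[33/2,36] z:[28,65] -> hit [29,36], descend [1, 5, 6, 12]
  N1 x:[31,45] y:[49/2,36] z:[35,40] -> hit [35,36], descend [9, 11]
    N9 x:[31,36] y:[29,36] z:[35,40] -> hit [35,36] leaf, test {P8@t=35, P10(miss)}
    N11 x:[40,45] y:[49/2,51/2] z:[39,40] -> miss, prune
  N5 x:[56,65] y:[47/2,63/2] z:[49,63] -> miss, prune
  N6 x:[29,58] y:[21,25] z:[28,38] -> miss, prune
  N12 x:[38,55] y:[33/2,47/2] z:[52,65] -> miss, prune

Summary -> nodes [0, 1, 9, 11, 5, 6, 12]; box-tests=7; leaf-entries=1; first=P8

== RESULT ==
7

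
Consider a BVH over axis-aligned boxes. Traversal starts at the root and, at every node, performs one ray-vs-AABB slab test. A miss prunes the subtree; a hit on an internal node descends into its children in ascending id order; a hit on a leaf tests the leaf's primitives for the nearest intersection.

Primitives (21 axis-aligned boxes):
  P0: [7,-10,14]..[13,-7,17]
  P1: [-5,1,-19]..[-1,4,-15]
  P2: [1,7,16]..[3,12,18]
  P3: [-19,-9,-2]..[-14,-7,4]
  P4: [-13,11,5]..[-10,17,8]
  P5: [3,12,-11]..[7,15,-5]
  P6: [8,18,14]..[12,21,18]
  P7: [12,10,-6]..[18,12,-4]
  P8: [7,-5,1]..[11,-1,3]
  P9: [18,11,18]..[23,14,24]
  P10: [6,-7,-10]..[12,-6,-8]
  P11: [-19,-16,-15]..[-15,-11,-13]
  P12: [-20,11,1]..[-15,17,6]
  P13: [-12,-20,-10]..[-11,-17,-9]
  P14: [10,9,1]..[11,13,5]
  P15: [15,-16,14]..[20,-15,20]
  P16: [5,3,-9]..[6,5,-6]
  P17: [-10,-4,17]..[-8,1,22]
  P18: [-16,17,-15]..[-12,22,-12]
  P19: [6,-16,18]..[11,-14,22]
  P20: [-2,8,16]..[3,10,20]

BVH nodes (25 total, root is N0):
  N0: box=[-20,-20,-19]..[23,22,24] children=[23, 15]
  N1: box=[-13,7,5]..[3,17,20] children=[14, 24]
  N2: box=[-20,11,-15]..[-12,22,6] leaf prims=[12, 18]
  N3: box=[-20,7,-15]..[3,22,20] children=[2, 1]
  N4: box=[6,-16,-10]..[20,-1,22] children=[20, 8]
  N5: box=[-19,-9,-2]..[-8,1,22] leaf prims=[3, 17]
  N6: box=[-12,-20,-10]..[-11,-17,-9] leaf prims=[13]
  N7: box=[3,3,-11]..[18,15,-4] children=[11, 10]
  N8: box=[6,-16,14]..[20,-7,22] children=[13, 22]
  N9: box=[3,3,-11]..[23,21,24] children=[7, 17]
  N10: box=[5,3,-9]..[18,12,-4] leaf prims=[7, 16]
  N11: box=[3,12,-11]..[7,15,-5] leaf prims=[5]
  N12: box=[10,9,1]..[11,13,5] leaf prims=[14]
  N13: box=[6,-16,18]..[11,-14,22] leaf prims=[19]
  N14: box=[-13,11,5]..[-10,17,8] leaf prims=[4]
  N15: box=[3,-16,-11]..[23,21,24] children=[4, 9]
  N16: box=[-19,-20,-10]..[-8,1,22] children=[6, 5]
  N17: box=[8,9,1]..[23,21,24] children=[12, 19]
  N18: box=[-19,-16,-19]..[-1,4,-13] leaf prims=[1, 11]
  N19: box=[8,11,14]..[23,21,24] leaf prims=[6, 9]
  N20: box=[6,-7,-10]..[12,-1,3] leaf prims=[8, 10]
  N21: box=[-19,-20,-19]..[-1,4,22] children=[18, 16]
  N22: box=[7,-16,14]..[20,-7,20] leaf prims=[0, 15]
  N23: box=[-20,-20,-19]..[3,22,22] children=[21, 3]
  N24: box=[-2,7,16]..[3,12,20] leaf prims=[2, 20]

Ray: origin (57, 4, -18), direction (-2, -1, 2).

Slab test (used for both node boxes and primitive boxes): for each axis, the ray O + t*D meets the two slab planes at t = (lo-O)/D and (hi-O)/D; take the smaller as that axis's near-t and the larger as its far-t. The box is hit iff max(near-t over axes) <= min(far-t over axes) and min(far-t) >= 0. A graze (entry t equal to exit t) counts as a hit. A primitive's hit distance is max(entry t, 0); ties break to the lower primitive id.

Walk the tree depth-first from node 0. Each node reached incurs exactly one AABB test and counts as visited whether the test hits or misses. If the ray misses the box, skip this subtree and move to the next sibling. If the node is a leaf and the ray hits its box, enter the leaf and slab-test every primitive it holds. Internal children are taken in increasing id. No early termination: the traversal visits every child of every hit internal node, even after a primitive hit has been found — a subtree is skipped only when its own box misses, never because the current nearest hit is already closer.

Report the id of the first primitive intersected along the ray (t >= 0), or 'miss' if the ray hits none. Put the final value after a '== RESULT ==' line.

Traverse from the root:
N0 x:[17,77/2] y:[-18,24] z:[-1/2,21] -> hit [17,21], descend [15, 23]
  N15 x:[17,27] y:[-17,20] z:[7/2,21] -> hit [17,20], descend [4, 9]
    N4 x:[37/2,51/2] y:[5,20] z:[4,20] -> hit [37/2,20], descend [8, 20]
      N8 x:[37/2,51/2] y:[11,20] z:[16,20] -> hit [37/2,20], descend [13, 22]
        N13 x:[23,51/2] y:[18,20] z:[18,20] -> miss, prune
        N22 x:[37/2,25] y:[11,20] z:[16,19] -> hit [37/2,19] leaf, test {P0(miss), P15@t=19}
      N20 x:[45/2,51/2] y:[5,11] z:[4,21/2] -> miss, prune
    N9 x:[17,27] y:[-17,1] z:[7/2,21] -> miss, prune
  N23 x:[27,77/2] y:[-18,24] z:[-1/2,20] -> miss, prune

order=[0, 15, 4, 8, 13, 22, 20, 9, 23]  |boxes|=9  |leaves|=1  hit=P15

== RESULT ==
15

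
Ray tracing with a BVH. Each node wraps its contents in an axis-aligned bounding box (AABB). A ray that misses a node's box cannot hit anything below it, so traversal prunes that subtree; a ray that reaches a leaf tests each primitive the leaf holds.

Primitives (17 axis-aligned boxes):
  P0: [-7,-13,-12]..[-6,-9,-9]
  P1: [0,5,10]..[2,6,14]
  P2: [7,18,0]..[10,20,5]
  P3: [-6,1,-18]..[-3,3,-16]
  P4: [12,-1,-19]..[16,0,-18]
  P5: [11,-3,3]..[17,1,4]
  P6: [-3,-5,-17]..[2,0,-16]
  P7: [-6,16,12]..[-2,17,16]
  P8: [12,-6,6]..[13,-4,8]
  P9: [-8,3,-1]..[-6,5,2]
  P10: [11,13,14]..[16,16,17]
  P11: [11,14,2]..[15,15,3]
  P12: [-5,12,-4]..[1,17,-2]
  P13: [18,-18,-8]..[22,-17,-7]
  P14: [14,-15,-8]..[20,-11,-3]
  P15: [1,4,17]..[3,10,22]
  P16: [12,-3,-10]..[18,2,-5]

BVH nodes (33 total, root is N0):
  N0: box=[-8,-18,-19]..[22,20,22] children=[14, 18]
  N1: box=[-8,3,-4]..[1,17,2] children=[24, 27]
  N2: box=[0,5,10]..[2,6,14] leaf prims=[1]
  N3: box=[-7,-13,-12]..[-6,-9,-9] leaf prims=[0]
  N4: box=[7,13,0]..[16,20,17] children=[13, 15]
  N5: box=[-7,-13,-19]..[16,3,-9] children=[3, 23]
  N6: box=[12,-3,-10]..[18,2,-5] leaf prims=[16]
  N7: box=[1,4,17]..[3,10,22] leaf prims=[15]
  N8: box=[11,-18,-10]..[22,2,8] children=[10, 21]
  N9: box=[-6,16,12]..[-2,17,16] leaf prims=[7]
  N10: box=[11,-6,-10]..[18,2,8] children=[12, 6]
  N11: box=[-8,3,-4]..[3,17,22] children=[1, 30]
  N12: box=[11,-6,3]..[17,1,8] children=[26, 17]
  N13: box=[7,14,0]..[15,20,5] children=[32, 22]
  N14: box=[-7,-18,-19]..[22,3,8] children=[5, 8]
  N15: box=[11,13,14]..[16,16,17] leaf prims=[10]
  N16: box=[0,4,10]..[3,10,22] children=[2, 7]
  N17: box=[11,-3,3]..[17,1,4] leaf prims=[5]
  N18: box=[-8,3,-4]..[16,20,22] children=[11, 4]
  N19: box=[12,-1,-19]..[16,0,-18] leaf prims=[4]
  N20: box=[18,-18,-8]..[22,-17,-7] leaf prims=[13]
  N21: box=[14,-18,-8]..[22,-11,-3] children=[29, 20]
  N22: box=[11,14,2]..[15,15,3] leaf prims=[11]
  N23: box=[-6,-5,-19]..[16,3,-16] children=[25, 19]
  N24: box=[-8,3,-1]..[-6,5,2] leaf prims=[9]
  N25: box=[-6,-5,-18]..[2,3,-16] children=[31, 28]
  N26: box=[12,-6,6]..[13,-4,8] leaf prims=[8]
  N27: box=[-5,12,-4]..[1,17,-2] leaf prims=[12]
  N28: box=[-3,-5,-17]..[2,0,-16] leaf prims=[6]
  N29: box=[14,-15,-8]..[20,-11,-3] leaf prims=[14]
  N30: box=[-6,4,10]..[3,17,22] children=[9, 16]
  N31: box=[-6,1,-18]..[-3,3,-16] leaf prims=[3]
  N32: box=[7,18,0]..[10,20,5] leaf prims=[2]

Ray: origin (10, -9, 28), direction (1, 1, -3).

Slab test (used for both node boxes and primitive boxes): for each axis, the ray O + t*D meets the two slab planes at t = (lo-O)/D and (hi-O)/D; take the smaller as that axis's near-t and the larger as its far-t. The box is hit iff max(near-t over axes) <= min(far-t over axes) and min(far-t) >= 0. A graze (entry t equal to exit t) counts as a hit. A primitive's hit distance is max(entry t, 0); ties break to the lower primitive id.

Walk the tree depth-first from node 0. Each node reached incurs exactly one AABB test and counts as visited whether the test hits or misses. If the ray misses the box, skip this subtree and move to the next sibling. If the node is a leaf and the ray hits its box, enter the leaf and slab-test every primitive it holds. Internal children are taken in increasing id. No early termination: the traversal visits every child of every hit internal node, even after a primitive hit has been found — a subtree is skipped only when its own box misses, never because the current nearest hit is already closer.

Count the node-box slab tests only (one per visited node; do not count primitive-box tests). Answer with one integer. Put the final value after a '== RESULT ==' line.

Trace the traversal:
N0 x:[-18,12] y:[-9,29] z:[2,47/3] -> hit [2,12], descend [14, 18]
  N14 x:[-17,12] y:[-9,12] z:[20/3,47/3] -> hit [20/3,12], descend [5, 8]
    N5 x:[-17,6] y:[-4,12] z:[37/3,47/3] -> miss, prune
    N8 x:[1,12] y:[-9,11] z:[20/3,38/3] -> hit [20/3,11], descend [10, 21]
      N10 x:[1,8] y:[3,11] z:[20/3,38/3] -> hit [20/3,8], descend [6, 12]
        N6 x:[2,8] y:[6,11] z:[11,38/3] -> miss, prune
        N12 x:[1,7] y:[3,10] z:[20/3,25/3] -> hit [20/3,7], descend [17, 26]
          N17 x:[1,7] y:[6,10] z:[8,25/3] -> miss, prune
          N26 x:[2,3] y:[3,5] z:[20/3,22/3] -> miss, prune
      N21 x:[4,12] y:[-9,-2] z:[31/3,12] -> miss, prune
  N18 x:[-18,6] y:[12,29] z:[2,32/3] -> miss, prune

order=[0, 14, 5, 8, 10, 6, 12, 17, 26, 21, 18]  |boxes|=11  |leaves|=0  hit=miss

== RESULT ==
11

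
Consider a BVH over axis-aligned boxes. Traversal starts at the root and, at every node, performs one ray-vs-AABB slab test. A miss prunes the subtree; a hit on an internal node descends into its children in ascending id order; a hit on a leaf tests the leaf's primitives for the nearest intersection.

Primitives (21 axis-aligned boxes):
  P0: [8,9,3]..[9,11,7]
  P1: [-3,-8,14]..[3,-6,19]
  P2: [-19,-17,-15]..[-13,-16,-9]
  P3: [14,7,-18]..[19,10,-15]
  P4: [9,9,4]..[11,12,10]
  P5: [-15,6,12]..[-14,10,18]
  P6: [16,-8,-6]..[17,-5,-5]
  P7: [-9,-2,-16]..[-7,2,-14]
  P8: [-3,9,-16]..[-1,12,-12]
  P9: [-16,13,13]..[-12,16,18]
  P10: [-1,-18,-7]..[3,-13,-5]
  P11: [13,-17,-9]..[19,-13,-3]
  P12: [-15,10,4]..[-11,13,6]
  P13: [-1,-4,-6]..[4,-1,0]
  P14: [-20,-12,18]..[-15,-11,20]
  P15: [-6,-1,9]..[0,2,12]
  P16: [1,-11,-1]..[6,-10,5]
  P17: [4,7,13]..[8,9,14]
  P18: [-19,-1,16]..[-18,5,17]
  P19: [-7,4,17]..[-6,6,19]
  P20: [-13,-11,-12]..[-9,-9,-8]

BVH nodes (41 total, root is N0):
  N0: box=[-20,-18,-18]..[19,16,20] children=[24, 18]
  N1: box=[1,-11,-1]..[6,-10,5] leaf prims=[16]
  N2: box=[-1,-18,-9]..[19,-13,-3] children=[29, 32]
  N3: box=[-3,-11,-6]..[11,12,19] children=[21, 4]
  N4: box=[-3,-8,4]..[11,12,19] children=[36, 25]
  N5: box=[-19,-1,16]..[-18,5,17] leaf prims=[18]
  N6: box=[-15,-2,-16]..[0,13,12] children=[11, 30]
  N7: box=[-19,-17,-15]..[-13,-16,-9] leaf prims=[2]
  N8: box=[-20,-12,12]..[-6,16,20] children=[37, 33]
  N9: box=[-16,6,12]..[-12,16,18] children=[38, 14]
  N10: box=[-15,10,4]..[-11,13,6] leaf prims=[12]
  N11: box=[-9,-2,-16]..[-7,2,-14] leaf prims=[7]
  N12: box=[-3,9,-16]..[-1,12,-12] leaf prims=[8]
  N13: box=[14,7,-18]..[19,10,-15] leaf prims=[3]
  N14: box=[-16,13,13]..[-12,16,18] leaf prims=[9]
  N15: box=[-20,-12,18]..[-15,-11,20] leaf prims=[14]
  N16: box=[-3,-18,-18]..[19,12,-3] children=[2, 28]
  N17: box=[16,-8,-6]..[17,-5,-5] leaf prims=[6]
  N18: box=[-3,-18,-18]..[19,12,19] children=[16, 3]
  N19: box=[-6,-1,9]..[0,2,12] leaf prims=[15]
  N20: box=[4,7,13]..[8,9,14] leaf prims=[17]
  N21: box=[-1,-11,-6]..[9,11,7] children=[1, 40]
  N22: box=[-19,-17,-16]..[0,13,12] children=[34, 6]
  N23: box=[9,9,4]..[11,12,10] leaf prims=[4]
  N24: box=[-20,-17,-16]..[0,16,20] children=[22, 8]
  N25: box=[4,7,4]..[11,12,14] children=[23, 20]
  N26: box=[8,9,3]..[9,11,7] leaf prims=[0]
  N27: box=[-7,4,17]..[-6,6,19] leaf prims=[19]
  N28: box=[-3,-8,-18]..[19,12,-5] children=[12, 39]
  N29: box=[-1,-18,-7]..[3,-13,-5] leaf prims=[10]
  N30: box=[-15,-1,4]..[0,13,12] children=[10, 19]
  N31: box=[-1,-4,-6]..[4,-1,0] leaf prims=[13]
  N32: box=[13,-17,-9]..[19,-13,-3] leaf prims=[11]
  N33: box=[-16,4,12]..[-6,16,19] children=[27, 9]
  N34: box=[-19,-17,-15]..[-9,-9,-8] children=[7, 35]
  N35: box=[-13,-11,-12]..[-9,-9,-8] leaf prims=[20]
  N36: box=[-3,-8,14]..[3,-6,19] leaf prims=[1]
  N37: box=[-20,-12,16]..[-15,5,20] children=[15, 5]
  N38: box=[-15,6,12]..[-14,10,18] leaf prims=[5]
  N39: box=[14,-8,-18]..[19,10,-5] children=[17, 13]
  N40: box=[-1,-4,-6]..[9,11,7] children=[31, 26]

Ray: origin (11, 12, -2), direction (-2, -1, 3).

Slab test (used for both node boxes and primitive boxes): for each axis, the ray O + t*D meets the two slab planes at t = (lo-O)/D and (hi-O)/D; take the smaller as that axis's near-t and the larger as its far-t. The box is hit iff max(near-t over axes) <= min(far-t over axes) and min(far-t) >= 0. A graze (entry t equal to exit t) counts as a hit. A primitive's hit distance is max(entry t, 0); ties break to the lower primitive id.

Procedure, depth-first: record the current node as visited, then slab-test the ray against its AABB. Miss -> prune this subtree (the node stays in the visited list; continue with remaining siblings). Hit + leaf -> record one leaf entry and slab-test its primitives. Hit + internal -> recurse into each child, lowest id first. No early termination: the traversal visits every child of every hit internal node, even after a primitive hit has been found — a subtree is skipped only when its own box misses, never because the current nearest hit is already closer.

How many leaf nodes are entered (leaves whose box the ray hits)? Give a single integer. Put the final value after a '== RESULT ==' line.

Trace the traversal:
N0 x:[-4,31/2] y:[-4,30] z:[-16/3,22/3] -> hit [-4,22/3], descend [18, 24]
  N18 x:[-4,7] y:[0,30] z:[-16/3,7] -> hit [0,7], descend [3, 16]
    N3 x:[0,7] y:[0,23] z:[-4/3,7] -> hit [0,7], descend [4, 21]
      N4 x:[0,7] y:[0,20] z:[2,7] -> hit [2,7], descend [25, 36]
        N25 x:[0,7/2] y:[0,5] z:[2,16/3] -> hit [2,7/2], descend [20, 23]
          N20 x:[3/2,7/2] y:[3,5] z:[5,16/3] -> miss, prune
          N23 x:[0,1] y:[0,3] z:[2,4] -> miss, prune
        N36 x:[4,7] y:[18,20] z:[16/3,7] -> miss, prune
      N21 x:[1,6] y:[1,23] z:[-4/3,3] -> hit [1,3], descend [1, 40]
        N1 x:[5/2,5] y:[22,23] z:[1/3,7/3] -> miss, prune
        N40 x:[1,6] y:[1,16] z:[-4/3,3] -> hit [1,3], descend [26, 31]
          N26 x:[1,3/2] y:[1,3] z:[5/3,3] -> miss, prune
          N31 x:[7/2,6] y:[13,16] z:[-4/3,2/3] -> miss, prune
    N16 x:[-4,7] y:[0,30] z:[-16/3,-1/3] -> miss, prune
  N24 x:[11/2,31/2] y:[-4,29] z:[-14/3,22/3] -> hit [11/2,22/3], descend [8, 22]
    N8 x:[17/2,31/2] y:[-4,24] z:[14/3,22/3] -> miss, prune
    N22 x:[11/2,15] y:[-1,29] z:[-14/3,14/3] -> miss, prune

Summary -> nodes [0, 18, 3, 4, 25, 20, 23, 36, 21, 1, 40, 26, 31, 16, 24, 8, 22]; box-tests=17; leaf-entries=0; first=miss

== RESULT ==
0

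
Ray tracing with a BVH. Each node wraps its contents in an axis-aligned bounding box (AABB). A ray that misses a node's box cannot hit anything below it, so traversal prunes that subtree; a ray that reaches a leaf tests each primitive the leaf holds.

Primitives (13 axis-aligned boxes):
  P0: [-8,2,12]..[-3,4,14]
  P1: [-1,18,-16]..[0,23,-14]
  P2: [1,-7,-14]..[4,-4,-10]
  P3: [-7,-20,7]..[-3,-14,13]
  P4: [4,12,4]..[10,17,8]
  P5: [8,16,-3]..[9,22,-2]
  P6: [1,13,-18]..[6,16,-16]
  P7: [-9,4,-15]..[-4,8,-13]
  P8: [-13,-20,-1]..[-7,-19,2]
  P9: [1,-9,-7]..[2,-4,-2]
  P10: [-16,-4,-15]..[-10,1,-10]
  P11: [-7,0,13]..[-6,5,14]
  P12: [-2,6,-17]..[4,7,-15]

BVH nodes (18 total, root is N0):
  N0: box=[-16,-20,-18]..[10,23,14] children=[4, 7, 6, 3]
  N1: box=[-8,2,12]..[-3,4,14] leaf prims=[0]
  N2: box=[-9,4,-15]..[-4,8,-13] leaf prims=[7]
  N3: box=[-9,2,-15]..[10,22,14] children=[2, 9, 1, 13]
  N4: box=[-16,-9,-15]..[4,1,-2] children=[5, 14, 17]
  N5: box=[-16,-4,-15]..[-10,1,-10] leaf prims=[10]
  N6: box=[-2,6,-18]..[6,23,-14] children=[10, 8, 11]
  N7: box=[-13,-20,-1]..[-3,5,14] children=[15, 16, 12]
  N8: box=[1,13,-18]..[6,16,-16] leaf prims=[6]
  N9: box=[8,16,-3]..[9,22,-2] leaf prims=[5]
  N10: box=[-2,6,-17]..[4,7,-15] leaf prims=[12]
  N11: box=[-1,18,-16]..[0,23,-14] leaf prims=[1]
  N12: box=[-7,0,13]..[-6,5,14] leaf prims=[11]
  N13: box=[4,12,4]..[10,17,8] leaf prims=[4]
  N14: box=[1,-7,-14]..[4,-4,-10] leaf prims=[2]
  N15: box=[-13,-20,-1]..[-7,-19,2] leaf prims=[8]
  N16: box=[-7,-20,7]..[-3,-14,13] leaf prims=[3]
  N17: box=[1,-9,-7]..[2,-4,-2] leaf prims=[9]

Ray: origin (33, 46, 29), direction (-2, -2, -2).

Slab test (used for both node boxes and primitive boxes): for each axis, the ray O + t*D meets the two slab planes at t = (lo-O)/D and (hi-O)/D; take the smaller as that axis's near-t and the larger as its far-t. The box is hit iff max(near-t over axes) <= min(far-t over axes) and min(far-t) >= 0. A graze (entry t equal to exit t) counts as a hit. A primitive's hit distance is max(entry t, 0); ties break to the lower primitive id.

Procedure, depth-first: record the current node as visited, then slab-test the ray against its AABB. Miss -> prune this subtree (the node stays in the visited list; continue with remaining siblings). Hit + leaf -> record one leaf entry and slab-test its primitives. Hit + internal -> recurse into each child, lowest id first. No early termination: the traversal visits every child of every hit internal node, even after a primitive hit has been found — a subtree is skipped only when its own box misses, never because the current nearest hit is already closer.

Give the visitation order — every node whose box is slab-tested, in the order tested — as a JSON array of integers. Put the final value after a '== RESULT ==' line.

Walk:
N0 x:[23/2,49/2] y:[23/2,33] z:[15/2,47/2] -> hit [23/2,47/2], descend [3, 4, 6, 7]
  N3 x:[23/2,21] y:[12,22] z:[15/2,22] -> hit [12,21], descend [1, 2, 9, 13]
    N1 x:[18,41/2] y:[21,22] z:[15/2,17/2] -> miss, prune
    N2 x:[37/2,21] y:[19,21] z:[21,22] -> hit [21,21] leaf, test {P7@t=21}
    N9 x:[12,25/2] y:[12,15] z:[31/2,16] -> miss, prune
    N13 x:[23/2,29/2] y:[29/2,17] z:[21/2,25/2] -> miss, prune
  N4 x:[29/2,49/2] y:[45/2,55/2] z:[31/2,22] -> miss, prune
  N6 x:[27/2,35/2] y:[23/2,20] z:[43/2,47/2] -> miss, prune
  N7 x:[18,23] y:[41/2,33] z:[15/2,15] -> miss, prune

9 AABB tests over nodes [0, 3, 1, 2, 9, 13, 4, 6, 7]; 1 leaf entered; closest P7.

== RESULT ==
[0, 3, 1, 2, 9, 13, 4, 6, 7]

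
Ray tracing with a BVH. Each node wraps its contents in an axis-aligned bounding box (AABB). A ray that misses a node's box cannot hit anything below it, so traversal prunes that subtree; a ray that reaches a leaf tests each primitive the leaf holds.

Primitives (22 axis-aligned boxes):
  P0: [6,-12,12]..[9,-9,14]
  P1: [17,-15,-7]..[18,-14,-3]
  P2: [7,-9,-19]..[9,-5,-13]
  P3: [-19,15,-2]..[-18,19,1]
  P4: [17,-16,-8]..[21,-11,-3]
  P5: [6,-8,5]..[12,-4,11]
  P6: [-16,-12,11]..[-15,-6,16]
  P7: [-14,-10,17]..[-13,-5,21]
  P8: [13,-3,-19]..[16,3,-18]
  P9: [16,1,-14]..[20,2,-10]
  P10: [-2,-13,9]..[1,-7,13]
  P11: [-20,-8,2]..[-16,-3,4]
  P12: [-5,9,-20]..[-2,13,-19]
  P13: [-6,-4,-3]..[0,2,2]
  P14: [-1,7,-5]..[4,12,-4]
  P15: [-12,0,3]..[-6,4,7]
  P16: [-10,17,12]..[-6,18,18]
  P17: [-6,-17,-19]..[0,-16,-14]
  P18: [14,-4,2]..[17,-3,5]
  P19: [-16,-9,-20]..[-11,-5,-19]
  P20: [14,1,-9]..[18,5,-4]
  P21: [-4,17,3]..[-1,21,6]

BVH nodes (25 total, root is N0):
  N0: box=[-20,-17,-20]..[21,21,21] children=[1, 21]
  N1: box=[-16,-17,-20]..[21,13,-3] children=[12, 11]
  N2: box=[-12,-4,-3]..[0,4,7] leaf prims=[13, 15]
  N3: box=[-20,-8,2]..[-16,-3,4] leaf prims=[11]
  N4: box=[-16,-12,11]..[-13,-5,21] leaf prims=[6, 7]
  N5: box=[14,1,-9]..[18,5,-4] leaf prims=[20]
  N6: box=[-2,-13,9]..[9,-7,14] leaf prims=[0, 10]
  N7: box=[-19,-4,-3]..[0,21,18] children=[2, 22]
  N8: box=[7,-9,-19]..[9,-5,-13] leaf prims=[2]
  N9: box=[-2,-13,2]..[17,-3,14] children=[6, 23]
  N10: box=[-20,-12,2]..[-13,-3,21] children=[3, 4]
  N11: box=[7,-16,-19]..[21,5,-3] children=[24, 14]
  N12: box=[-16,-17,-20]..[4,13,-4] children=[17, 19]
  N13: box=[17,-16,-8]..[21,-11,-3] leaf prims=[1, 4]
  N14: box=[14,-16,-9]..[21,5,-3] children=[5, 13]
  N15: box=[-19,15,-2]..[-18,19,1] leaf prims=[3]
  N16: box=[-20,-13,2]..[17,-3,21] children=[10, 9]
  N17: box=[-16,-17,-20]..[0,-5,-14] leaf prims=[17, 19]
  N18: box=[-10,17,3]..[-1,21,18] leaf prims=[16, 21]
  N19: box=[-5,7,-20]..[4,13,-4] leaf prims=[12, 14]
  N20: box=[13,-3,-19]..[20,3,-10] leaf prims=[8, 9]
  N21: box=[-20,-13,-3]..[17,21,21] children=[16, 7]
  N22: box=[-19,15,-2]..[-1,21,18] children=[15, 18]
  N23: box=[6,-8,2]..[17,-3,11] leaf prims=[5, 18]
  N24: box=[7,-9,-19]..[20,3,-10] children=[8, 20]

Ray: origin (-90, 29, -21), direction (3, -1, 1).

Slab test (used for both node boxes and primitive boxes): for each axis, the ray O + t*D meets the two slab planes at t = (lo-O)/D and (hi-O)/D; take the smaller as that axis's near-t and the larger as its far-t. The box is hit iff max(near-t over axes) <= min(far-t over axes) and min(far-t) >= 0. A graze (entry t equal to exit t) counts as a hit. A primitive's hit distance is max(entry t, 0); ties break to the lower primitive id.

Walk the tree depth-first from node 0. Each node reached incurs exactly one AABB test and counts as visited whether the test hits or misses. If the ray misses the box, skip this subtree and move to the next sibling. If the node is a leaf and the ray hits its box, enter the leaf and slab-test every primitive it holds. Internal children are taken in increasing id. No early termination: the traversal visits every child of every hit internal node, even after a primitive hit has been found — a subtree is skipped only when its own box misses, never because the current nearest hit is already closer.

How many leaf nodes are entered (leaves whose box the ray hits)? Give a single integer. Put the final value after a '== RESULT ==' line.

Walk:
N0 x:[70/3,37] y:[8,46] z:[1,42] -> hit [70/3,37], descend [1, 21]
  N1 x:[74/3,37] y:[16,46] z:[1,18] -> miss, prune
  N21 x:[70/3,107/3] y:[8,42] z:[18,42] -> hit [70/3,107/3], descend [7, 16]
    N7 x:[71/3,30] y:[8,33] z:[18,39] -> hit [71/3,30], descend [2, 22]
      N2 x:[26,30] y:[25,33] z:[18,28] -> hit [26,28] leaf, test {P13(miss), P15@t=26}
      N22 x:[71/3,89/3] y:[8,14] z:[19,39] -> miss, prune
    N16 x:[70/3,107/3] y:[32,42] z:[23,42] -> hit [32,107/3], descend [9, 10]
      N9 x:[88/3,107/3] y:[32,42] z:[23,35] -> hit [32,35], descend [6, 23]
        N6 x:[88/3,33] y:[36,42] z:[30,35] -> miss, prune
        N23 x:[32,107/3] y:[32,37] z:[23,32] -> hit [32,32] leaf, test {P5(miss), P18(miss)}
      N10 x:[70/3,77/3] y:[32,41] z:[23,42] -> miss, prune

Summary -> nodes [0, 1, 21, 7, 2, 22, 16, 9, 6, 23, 10]; box-tests=11; leaf-entries=2; first=P15

== RESULT ==
2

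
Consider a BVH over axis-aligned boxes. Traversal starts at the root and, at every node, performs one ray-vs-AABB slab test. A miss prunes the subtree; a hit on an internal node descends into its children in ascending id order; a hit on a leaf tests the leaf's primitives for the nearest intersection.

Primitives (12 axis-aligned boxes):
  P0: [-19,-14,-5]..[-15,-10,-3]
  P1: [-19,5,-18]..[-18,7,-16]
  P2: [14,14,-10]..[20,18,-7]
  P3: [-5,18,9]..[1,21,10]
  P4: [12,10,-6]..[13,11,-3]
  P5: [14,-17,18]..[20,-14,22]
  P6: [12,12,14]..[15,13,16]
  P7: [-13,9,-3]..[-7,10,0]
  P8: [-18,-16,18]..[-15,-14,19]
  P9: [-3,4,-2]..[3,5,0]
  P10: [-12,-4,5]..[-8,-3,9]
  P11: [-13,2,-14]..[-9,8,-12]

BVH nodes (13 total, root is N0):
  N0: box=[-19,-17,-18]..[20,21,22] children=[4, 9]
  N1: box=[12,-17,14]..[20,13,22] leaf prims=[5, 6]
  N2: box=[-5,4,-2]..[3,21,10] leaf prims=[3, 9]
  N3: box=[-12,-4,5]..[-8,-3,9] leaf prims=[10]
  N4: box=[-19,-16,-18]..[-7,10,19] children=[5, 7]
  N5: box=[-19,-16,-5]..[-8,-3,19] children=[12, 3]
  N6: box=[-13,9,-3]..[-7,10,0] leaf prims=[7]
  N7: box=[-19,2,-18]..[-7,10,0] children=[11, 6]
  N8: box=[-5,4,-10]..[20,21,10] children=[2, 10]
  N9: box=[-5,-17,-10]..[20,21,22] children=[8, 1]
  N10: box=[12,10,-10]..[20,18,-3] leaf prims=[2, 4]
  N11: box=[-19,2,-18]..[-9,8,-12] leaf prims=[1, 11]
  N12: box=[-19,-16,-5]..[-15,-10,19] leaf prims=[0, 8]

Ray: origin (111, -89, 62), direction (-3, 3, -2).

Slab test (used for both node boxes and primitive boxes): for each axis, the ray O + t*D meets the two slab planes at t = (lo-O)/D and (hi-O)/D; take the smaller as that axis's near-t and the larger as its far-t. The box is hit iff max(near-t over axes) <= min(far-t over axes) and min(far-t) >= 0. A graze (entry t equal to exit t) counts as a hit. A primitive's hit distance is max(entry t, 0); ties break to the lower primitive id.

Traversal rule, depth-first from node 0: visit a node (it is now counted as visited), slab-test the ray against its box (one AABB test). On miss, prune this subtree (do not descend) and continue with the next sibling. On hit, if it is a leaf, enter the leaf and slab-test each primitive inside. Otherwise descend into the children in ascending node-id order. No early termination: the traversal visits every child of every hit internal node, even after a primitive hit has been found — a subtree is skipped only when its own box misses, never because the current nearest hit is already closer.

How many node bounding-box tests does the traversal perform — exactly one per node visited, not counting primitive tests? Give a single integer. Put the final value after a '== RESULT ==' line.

Traverse from the root:
N0 x:[91/3,130/3] y:[24,110/3] z:[20,40] -> hit [91/3,110/3], descend [4, 9]
  N4 x:[118/3,130/3] y:[73/3,33] z:[43/2,40] -> miss, prune
  N9 x:[91/3,116/3] y:[24,110/3] z:[20,36] -> hit [91/3,36], descend [1, 8]
    N1 x:[91/3,33] y:[24,34] z:[20,24] -> miss, prune
    N8 x:[91/3,116/3] y:[31,110/3] z:[26,36] -> hit [31,36], descend [2, 10]
      N2 x:[36,116/3] y:[31,110/3] z:[26,32] -> miss, prune
      N10 x:[91/3,33] y:[33,107/3] z:[65/2,36] -> hit [33,33] leaf, test {P2(miss), P4@t=33}

Summary -> nodes [0, 4, 9, 1, 8, 2, 10]; box-tests=7; leaf-entries=1; first=P4

== RESULT ==
7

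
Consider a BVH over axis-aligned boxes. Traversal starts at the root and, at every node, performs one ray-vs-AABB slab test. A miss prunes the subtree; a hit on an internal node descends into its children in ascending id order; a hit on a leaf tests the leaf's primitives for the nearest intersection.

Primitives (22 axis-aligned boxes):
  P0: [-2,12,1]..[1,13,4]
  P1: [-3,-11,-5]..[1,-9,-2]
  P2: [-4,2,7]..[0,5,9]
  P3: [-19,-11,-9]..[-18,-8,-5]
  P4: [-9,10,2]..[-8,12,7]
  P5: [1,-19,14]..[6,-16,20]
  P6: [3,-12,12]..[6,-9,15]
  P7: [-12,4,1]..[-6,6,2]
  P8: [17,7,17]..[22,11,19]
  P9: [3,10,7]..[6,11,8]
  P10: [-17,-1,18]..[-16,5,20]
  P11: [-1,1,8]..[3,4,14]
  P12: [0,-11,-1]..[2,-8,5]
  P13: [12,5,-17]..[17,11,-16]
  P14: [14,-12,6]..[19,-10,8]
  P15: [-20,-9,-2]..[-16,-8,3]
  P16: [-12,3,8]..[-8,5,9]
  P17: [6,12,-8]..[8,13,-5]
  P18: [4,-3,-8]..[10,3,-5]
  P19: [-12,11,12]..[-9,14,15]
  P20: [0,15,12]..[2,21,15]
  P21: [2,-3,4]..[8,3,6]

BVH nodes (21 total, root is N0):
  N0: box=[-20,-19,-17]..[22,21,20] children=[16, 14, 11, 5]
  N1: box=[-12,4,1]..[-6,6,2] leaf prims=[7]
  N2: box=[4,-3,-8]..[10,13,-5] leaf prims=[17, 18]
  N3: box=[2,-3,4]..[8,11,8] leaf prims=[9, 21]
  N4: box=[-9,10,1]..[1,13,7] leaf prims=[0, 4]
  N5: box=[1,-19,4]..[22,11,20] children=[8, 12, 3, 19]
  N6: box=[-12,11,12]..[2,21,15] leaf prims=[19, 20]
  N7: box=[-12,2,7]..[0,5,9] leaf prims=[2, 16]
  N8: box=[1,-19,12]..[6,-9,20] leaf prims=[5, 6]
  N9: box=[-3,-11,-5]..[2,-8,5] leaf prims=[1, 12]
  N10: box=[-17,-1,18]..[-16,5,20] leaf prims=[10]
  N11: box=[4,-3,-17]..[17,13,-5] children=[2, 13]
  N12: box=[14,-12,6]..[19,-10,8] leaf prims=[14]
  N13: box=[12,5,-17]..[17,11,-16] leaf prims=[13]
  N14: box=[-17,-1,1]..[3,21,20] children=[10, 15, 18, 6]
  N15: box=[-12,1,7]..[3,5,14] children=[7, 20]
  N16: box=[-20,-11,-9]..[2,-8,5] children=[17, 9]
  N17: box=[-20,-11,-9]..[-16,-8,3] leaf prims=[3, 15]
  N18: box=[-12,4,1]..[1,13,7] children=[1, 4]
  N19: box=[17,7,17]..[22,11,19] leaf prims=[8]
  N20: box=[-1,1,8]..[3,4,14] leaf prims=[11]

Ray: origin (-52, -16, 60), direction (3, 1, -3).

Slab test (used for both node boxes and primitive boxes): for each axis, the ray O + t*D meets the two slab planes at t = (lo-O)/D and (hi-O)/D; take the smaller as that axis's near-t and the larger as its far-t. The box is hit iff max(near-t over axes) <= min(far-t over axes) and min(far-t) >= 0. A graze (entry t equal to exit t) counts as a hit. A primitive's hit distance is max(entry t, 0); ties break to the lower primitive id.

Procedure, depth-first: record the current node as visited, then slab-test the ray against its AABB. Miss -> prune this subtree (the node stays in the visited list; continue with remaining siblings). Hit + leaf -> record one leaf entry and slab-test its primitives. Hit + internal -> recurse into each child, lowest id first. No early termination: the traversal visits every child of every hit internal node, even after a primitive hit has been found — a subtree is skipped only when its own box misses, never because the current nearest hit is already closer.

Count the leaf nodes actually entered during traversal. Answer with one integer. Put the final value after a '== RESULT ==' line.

Trace the traversal:
N0 x:[32/3,74/3] y:[-3,37] z:[40/3,77/3] -> hit [40/3,74/3], descend [5, 11, 14, 16]
  N5 x:[53/3,74/3] y:[-3,27] z:[40/3,56/3] -> hit [53/3,56/3], descend [3, 8, 12, 19]
    N3 x:[18,20] y:[13,27] z:[52/3,56/3] -> hit [18,56/3] leaf, test {P9(miss), P21@t=18}
    N8 x:[53/3,58/3] y:[-3,7] z:[40/3,16] -> miss, prune
    N12 x:[22,71/3] y:[4,6] z:[52/3,18] -> miss, prune
    N19 x:[23,74/3] y:[23,27] z:[41/3,43/3] -> miss, prune
  N11 x:[56/3,23] y:[13,29] z:[65/3,77/3] -> hit [65/3,23], descend [2, 13]
    N2 x:[56/3,62/3] y:[13,29] z:[65/3,68/3] -> miss, prune
    N13 x:[64/3,23] y:[21,27] z:[76/3,77/3] -> miss, prune
  N14 x:[35/3,55/3] y:[15,37] z:[40/3,59/3] -> hit [15,55/3], descend [6, 10, 15, 18]
    N6 x:[40/3,18] y:[27,37] z:[15,16] -> miss, prune
    N10 x:[35/3,12] y:[15,21] z:[40/3,14] -> miss, prune
    N15 x:[40/3,55/3] y:[17,21] z:[46/3,53/3] -> hit [17,53/3], descend [7, 20]
      N7 x:[40/3,52/3] y:[18,21] z:[17,53/3] -> miss, prune
      N20 x:[17,55/3] y:[17,20] z:[46/3,52/3] -> hit [17,52/3] leaf, test {P11@t=17}
    N18 x:[40/3,53/3] y:[20,29] z:[53/3,59/3] -> miss, prune
  N16 x:[32/3,18] y:[5,8] z:[55/3,23] -> miss, prune

Visited [0, 5, 3, 8, 12, 19, 11, 2, 13, 14, 6, 10, 15, 7, 20, 18, 16]. Tests: 17 box, 2 leaf. Nearest: P11.

== RESULT ==
2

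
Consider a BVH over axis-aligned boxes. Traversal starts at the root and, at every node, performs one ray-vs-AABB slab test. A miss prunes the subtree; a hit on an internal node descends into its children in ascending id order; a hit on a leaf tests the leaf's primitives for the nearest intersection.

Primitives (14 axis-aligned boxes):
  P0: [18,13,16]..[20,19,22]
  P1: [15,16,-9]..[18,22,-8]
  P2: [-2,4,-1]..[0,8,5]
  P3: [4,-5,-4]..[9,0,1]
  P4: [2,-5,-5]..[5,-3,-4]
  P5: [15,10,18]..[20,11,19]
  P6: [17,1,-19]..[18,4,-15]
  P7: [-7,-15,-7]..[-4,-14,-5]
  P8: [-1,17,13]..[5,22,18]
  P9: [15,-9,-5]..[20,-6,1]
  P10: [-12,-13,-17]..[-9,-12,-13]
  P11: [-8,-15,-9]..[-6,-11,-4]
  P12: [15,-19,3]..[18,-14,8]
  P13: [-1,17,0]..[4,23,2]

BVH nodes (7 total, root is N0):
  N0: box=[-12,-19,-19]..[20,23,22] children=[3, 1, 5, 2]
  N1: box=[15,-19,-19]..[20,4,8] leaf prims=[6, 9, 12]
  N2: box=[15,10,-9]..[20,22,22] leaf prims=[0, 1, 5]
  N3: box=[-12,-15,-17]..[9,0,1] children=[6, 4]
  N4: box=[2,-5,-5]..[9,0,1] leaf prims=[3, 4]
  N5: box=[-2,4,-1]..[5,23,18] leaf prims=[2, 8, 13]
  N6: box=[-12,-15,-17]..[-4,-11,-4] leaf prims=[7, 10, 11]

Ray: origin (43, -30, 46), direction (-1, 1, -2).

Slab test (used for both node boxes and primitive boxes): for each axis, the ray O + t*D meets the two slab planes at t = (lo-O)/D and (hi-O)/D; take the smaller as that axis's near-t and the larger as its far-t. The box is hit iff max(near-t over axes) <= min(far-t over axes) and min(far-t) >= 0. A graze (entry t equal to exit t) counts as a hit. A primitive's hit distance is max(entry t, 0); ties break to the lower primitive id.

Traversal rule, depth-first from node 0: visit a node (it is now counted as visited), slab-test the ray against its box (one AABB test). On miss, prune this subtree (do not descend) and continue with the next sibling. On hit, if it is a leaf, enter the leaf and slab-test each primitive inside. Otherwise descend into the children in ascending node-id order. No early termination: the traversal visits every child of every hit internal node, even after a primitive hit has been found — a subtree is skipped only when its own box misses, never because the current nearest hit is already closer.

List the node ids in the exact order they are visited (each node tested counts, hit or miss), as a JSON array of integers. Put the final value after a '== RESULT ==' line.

Walk:
N0 x:[23,55] y:[11,53] z:[12,65/2] -> hit [23,65/2], descend [1, 2, 3, 5]
  N1 x:[23,28] y:[11,34] z:[19,65/2] -> hit [23,28] leaf, test {P6(miss), P9@t=23, P12(miss)}
  N2 x:[23,28] y:[40,52] z:[12,55/2] -> miss, prune
  N3 x:[34,55] y:[15,30] z:[45/2,63/2] -> miss, prune
  N5 x:[38,45] y:[34,53] z:[14,47/2] -> miss, prune

order=[0, 1, 2, 3, 5]  |boxes|=5  |leaves|=1  hit=P9

== RESULT ==
[0, 1, 2, 3, 5]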